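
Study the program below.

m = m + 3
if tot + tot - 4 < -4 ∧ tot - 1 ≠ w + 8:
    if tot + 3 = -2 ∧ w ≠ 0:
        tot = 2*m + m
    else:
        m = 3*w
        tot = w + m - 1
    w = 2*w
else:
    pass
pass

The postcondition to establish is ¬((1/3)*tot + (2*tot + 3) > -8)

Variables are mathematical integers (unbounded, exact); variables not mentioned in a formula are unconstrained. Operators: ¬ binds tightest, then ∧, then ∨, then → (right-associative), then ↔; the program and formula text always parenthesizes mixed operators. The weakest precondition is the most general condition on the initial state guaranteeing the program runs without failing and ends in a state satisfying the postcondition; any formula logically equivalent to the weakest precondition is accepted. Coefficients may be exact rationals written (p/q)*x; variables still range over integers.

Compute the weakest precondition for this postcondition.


Working backward. After the program, the postcondition ¬((1/3)*tot + (2*tot + 3) > -8) must hold; in canonical form it is ¬((7/3)*tot > -11).
Before skip: ¬((7/3)*tot > -11)
Then branch requires ((tot = -5 ∧ w ≠ 0) → (¬(7*m > -11))) ∧ ((¬(tot = -5 ∧ w ≠ 0)) → (¬((28/3)*w > -26/3))); else branch requires ¬((7/3)*tot > -11).
Before the if: ((2*tot < 0 ∧ tot ≠ w + 9) → (((tot = -5 ∧ w ≠ 0) → (¬(7*m > -11))) ∧ ((¬(tot = -5 ∧ w ≠ 0)) → (¬((28/3)*w > -26/3))))) ∧ ((¬(2*tot < 0 ∧ tot ≠ w + 9)) → (¬((7/3)*tot > -11)))
Before m := m + 3: ((2*tot < 0 ∧ tot ≠ w + 9) → (((tot = -5 ∧ w ≠ 0) → (¬(7*m > -32))) ∧ ((¬(tot = -5 ∧ w ≠ 0)) → (¬((28/3)*w > -26/3))))) ∧ ((¬(2*tot < 0 ∧ tot ≠ w + 9)) → (¬((7/3)*tot > -11)))
Answer: WP = ((2*tot < 0 ∧ tot ≠ w + 9) → (((tot = -5 ∧ w ≠ 0) → (¬(7*m > -32))) ∧ ((¬(tot = -5 ∧ w ≠ 0)) → (¬((28/3)*w > -26/3))))) ∧ ((¬(2*tot < 0 ∧ tot ≠ w + 9)) → (¬((7/3)*tot > -11)))


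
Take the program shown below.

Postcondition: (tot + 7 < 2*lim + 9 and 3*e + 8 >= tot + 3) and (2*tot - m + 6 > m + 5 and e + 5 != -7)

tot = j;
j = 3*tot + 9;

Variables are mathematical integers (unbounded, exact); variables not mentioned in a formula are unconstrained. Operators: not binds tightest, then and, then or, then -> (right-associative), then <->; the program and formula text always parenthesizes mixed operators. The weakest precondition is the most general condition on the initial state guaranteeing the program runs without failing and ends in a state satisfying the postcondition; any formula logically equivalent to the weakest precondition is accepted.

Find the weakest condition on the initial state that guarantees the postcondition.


Working backward. After the program, the postcondition (tot + 7 < 2*lim + 9 and 3*e + 8 >= tot + 3) and (2*tot - m + 6 > m + 5 and e + 5 != -7) must hold; in canonical form it is tot < 2*lim + 2 and 3*e >= tot - 5 and 2*tot > 2*m - 1 and e != -12.
Before j := 3*tot + 9: tot < 2*lim + 2 and 3*e >= tot - 5 and 2*tot > 2*m - 1 and e != -12
Before tot := j: j < 2*lim + 2 and 3*e >= j - 5 and 2*j > 2*m - 1 and e != -12
Answer: WP = j < 2*lim + 2 and 3*e >= j - 5 and 2*j > 2*m - 1 and e != -12


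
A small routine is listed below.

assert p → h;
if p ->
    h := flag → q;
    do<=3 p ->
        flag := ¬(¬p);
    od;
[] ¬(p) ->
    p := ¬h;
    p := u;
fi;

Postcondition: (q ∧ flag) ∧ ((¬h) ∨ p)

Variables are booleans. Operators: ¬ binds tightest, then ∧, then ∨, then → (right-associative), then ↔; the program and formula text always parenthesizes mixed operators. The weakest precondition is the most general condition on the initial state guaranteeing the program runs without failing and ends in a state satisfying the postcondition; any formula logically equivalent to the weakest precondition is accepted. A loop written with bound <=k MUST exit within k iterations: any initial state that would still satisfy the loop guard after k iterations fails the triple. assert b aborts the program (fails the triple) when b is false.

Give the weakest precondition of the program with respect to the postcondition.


Working backward. After the program, the postcondition (q ∧ flag) ∧ ((¬h) ∨ p) must hold; in canonical form it is q ∧ flag ∧ ((¬h) ∨ p).
Then branch requires (p → ((p → ((¬p) ∧ ((¬p) → (q ∧ p ∧ ((¬(flag → q)) ∨ p))))) ∧ ((¬p) → (q ∧ p ∧ ((¬(flag → q)) ∨ p))))) ∧ ((¬p) → (q ∧ flag ∧ ((¬(flag → q)) ∨ p))); else branch requires q ∧ flag ∧ ((¬h) ∨ u).
Before the if: (p → ((p → ((p → ((¬p) ∧ ((¬p) → (q ∧ p ∧ ((¬(flag → q)) ∨ p))))) ∧ ((¬p) → (q ∧ p ∧ ((¬(flag → q)) ∨ p))))) ∧ ((¬p) → (q ∧ flag ∧ ((¬(flag → q)) ∨ p))))) ∧ ((¬p) → (q ∧ flag ∧ ((¬h) ∨ u)))
Before assert p → h: (p → h) ∧ (p → ((p → ((p → ((¬p) ∧ ((¬p) → (q ∧ p ∧ ((¬(flag → q)) ∨ p))))) ∧ ((¬p) → (q ∧ p ∧ ((¬(flag → q)) ∨ p))))) ∧ ((¬p) → (q ∧ flag ∧ ((¬(flag → q)) ∨ p))))) ∧ ((¬p) → (q ∧ flag ∧ ((¬h) ∨ u)))
Answer: WP = (p → h) ∧ (p → ((p → ((p → ((¬p) ∧ ((¬p) → (q ∧ p ∧ ((¬(flag → q)) ∨ p))))) ∧ ((¬p) → (q ∧ p ∧ ((¬(flag → q)) ∨ p))))) ∧ ((¬p) → (q ∧ flag ∧ ((¬(flag → q)) ∨ p))))) ∧ ((¬p) → (q ∧ flag ∧ ((¬h) ∨ u)))


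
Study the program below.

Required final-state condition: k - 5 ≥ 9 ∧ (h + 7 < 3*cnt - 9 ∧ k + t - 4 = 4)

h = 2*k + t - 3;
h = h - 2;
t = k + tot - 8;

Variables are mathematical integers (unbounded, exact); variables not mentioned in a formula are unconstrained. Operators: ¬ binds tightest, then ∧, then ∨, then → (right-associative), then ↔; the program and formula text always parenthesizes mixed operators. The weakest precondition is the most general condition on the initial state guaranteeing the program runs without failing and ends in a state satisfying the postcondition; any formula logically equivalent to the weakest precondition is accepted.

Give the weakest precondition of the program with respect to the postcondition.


Working backward. After the program, the postcondition k - 5 ≥ 9 ∧ (h + 7 < 3*cnt - 9 ∧ k + t - 4 = 4) must hold; in canonical form it is k ≥ 14 ∧ h < 3*cnt - 16 ∧ k + t = 8.
Before t := k + tot - 8: k ≥ 14 ∧ h < 3*cnt - 16 ∧ 2*k + tot = 16
Before h := h - 2: k ≥ 14 ∧ h < 3*cnt - 14 ∧ 2*k + tot = 16
Before h := 2*k + t - 3: k ≥ 14 ∧ 2*k + t < 3*cnt - 11 ∧ 2*k + tot = 16
Answer: WP = k ≥ 14 ∧ 2*k + t < 3*cnt - 11 ∧ 2*k + tot = 16


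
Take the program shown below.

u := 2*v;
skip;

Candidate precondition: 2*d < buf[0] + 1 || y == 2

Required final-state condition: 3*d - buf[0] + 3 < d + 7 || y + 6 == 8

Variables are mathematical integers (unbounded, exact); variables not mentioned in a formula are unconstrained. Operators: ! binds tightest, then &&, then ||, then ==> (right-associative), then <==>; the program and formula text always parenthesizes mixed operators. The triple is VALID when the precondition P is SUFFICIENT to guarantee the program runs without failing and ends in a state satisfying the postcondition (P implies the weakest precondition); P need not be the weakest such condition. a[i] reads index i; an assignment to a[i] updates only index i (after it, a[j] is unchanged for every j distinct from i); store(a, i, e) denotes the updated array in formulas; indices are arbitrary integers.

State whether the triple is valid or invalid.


Working backward. After the program, the postcondition 3*d - buf[0] + 3 < d + 7 || y + 6 == 8 must hold; in canonical form it is 2*d < buf[0] + 4 || y == 2.
Before skip: 2*d < buf[0] + 4 || y == 2
Before u := 2*v: 2*d < buf[0] + 4 || y == 2
The weakest precondition is 2*d < buf[0] + 4 || y == 2.
Check whether 2*d < buf[0] + 1 || y == 2 implies it.
Every state satisfying the precondition satisfies the weakest precondition: the implication holds.
Answer: valid


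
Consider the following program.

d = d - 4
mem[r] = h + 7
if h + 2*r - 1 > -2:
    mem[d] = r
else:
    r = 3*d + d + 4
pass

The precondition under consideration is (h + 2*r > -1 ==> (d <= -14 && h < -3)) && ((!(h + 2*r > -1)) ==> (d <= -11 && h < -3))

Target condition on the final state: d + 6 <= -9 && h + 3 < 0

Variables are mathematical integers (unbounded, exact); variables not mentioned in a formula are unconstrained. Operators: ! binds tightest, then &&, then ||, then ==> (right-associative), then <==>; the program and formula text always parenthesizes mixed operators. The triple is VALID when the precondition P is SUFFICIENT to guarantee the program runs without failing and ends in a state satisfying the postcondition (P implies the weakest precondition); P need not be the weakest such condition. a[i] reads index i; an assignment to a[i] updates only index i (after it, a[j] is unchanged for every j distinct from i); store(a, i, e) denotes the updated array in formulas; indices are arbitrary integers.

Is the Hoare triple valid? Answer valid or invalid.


Working backward. After the program, the postcondition d + 6 <= -9 && h + 3 < 0 must hold; in canonical form it is d <= -15 && h < -3.
Before skip: d <= -15 && h < -3
Then branch requires d <= -15 && h < -3; else branch requires d <= -15 && h < -3.
Before the if: (h + 2*r > -1 ==> (d <= -15 && h < -3)) && ((!(h + 2*r > -1)) ==> (d <= -15 && h < -3))
Before mem[r] := h + 7: (h + 2*r > -1 ==> (d <= -15 && h < -3)) && ((!(h + 2*r > -1)) ==> (d <= -15 && h < -3))
Before d := d - 4: (h + 2*r > -1 ==> (d <= -11 && h < -3)) && ((!(h + 2*r > -1)) ==> (d <= -11 && h < -3))
The weakest precondition is (h + 2*r > -1 ==> (d <= -11 && h < -3)) && ((!(h + 2*r > -1)) ==> (d <= -11 && h < -3)).
Check whether (h + 2*r > -1 ==> (d <= -14 && h < -3)) && ((!(h + 2*r > -1)) ==> (d <= -11 && h < -3)) implies it.
Every state satisfying the precondition satisfies the weakest precondition: the implication holds.
Answer: valid


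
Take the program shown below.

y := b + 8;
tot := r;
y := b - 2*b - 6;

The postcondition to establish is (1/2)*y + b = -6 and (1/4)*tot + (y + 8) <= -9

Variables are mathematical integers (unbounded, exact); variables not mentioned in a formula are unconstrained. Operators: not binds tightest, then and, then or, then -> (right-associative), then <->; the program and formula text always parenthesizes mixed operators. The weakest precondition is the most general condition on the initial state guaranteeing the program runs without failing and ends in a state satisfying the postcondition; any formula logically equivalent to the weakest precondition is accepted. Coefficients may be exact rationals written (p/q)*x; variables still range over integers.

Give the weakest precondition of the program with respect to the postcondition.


Working backward. After the program, the postcondition (1/2)*y + b = -6 and (1/4)*tot + (y + 8) <= -9 must hold; in canonical form it is b + (1/2)*y = -6 and (1/4)*tot + y <= -17.
Before y := b - 2*b - 6: (1/2)*b = -3 and (1/4)*tot <= b - 11
Before tot := r: (1/2)*b = -3 and (1/4)*r <= b - 11
Before y := b + 8: (1/2)*b = -3 and (1/4)*r <= b - 11
Answer: WP = (1/2)*b = -3 and (1/4)*r <= b - 11


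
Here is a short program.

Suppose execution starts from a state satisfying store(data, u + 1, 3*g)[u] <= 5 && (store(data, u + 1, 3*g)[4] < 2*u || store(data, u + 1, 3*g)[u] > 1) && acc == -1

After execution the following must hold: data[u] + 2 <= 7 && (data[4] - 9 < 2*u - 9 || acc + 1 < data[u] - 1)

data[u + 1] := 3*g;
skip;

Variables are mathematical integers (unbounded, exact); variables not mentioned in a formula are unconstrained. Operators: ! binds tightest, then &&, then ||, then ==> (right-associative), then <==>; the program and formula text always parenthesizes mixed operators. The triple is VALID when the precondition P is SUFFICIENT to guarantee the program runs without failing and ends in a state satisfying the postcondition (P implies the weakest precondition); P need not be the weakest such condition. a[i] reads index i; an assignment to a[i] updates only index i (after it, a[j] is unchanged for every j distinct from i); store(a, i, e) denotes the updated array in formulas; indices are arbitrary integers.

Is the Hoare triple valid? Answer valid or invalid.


Working backward. After the program, the postcondition data[u] + 2 <= 7 && (data[4] - 9 < 2*u - 9 || acc + 1 < data[u] - 1) must hold; in canonical form it is data[u] <= 5 && (data[4] < 2*u || acc < data[u] - 2).
Before skip: data[u] <= 5 && (data[4] < 2*u || acc < data[u] - 2)
Before data[u + 1] := 3*g: store(data, u + 1, 3*g)[u] <= 5 && (store(data, u + 1, 3*g)[4] < 2*u || acc < store(data, u + 1, 3*g)[u] - 2)
The weakest precondition is store(data, u + 1, 3*g)[u] <= 5 && (store(data, u + 1, 3*g)[4] < 2*u || acc < store(data, u + 1, 3*g)[u] - 2).
Check whether store(data, u + 1, 3*g)[u] <= 5 && (store(data, u + 1, 3*g)[4] < 2*u || store(data, u + 1, 3*g)[u] > 1) && acc == -1 implies it.
Every state satisfying the precondition satisfies the weakest precondition: the implication holds.
Answer: valid


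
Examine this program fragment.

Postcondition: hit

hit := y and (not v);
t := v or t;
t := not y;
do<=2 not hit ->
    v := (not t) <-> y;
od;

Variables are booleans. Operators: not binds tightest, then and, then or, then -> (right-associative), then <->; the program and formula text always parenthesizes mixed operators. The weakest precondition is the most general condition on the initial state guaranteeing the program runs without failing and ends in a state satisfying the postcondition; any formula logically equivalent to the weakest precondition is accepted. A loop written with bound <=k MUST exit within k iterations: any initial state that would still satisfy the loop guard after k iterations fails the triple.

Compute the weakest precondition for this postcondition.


Working backward. After the program, hit must hold.
Before the loop (bound <=2), unroll the exhaustion recursion (WP_0 = exit-now case; WP_j = one more guarded iteration, up to j = 2):
  WP_0: hit
  WP_1: (not hit) -> hit
  WP_2: (not hit) -> ((not hit) -> hit)
So before the loop: (not hit) -> ((not hit) -> hit)
Before t := not y: (not hit) -> ((not hit) -> hit)
Before t := v or t: (not hit) -> ((not hit) -> hit)
Before hit := y and (not v): (not (y and (not v))) -> ((not (y and (not v))) -> (y and (not v)))
Answer: WP = (not (y and (not v))) -> ((not (y and (not v))) -> (y and (not v)))


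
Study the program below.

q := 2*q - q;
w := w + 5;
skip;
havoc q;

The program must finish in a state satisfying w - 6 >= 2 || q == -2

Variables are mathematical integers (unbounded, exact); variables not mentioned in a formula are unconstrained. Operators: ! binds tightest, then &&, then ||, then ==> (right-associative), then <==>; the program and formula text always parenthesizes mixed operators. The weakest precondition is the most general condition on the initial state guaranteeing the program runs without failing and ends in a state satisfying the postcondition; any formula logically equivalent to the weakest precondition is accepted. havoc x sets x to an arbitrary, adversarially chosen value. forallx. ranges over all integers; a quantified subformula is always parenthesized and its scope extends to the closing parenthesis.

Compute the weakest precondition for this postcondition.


Working backward. After the program, the postcondition w - 6 >= 2 || q == -2 must hold; in canonical form it is w >= 8 || q == -2.
Before havoc q: forall q_1. (w >= 8 || q_1 == -2)
Before skip: forall q_1. (w >= 8 || q_1 == -2)
Before w := w + 5: forall q_1. (w >= 3 || q_1 == -2)
Before q := 2*q - q: forall q_1. (w >= 3 || q_1 == -2)
Answer: WP = forall q_1. (w >= 3 || q_1 == -2)


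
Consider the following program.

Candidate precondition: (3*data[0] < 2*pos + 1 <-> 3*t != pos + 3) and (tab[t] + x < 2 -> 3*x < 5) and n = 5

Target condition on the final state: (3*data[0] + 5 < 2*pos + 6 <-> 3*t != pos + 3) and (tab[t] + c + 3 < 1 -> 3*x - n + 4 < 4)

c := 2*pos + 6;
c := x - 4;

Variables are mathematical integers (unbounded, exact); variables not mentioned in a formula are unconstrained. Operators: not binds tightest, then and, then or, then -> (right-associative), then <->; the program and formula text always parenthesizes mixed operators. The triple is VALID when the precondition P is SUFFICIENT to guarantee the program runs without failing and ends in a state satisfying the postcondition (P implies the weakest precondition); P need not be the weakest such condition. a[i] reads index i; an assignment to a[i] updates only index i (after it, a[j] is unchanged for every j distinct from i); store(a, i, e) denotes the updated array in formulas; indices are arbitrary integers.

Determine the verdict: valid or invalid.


Working backward. After the program, the postcondition (3*data[0] + 5 < 2*pos + 6 <-> 3*t != pos + 3) and (tab[t] + c + 3 < 1 -> 3*x - n + 4 < 4) must hold; in canonical form it is (3*data[0] < 2*pos + 1 <-> 3*t != pos + 3) and (tab[t] + c < -2 -> 3*x < n).
Before c := x - 4: (3*data[0] < 2*pos + 1 <-> 3*t != pos + 3) and (tab[t] + x < 2 -> 3*x < n)
Before c := 2*pos + 6: (3*data[0] < 2*pos + 1 <-> 3*t != pos + 3) and (tab[t] + x < 2 -> 3*x < n)
The weakest precondition is (3*data[0] < 2*pos + 1 <-> 3*t != pos + 3) and (tab[t] + x < 2 -> 3*x < n).
Check whether (3*data[0] < 2*pos + 1 <-> 3*t != pos + 3) and (tab[t] + x < 2 -> 3*x < 5) and n = 5 implies it.
Every state satisfying the precondition satisfies the weakest precondition: the implication holds.
Answer: valid


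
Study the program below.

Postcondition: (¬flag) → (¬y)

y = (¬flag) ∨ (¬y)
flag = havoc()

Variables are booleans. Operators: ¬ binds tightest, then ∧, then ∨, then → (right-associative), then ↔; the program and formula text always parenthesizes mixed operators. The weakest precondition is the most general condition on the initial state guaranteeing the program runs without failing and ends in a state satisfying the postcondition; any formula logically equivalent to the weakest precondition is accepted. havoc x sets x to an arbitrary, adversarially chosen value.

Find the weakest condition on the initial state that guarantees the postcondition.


Working backward. After the program, (¬flag) → (¬y) must hold.
Before havoc flag: ¬y
Before y := (¬flag) ∨ (¬y): ¬((¬flag) ∨ (¬y))
Answer: WP = ¬((¬flag) ∨ (¬y))


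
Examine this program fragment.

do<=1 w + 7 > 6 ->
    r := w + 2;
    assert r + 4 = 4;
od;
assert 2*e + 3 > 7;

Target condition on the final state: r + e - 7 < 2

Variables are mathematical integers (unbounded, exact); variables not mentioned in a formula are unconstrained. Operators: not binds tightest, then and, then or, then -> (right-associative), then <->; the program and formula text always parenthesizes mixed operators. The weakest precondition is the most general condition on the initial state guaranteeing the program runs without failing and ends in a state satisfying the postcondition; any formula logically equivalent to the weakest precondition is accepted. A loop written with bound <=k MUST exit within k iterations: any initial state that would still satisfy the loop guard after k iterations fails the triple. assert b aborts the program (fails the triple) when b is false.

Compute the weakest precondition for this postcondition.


Working backward. After the program, the postcondition r + e - 7 < 2 must hold; in canonical form it is e + r < 9.
Before assert 2*e + 3 > 7: 2*e > 4 and e + r < 9
Before the loop (bound <=1), unroll the exhaustion recursion (WP_0 = exit-now case; WP_j = one more guarded iteration, up to j = 1):
  WP_0: (not (w > -1)) and 2*e > 4 and e + r < 9
  WP_1: (w > -1 -> (w = -2 and (not (w > -1)) and 2*e > 4 and e + w < 7)) and ((not (w > -1)) -> (2*e > 4 and e + r < 9))
So before the loop: (w > -1 -> (w = -2 and (not (w > -1)) and 2*e > 4 and e + w < 7)) and ((not (w > -1)) -> (2*e > 4 and e + r < 9))
Answer: WP = (w > -1 -> (w = -2 and (not (w > -1)) and 2*e > 4 and e + w < 7)) and ((not (w > -1)) -> (2*e > 4 and e + r < 9))


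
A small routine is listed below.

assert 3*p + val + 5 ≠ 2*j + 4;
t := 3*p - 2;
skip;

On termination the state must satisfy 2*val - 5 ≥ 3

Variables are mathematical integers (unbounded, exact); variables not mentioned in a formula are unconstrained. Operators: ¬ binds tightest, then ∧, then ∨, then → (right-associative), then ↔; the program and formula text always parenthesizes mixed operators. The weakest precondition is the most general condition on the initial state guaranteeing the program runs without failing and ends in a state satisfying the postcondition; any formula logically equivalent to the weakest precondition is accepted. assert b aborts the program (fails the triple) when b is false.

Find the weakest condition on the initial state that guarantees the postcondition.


Working backward. After the program, the postcondition 2*val - 5 ≥ 3 must hold; in canonical form it is 2*val ≥ 8.
Before skip: 2*val ≥ 8
Before t := 3*p - 2: 2*val ≥ 8
Before assert 3*p + val + 5 ≠ 2*j + 4: 3*p + val ≠ 2*j - 1 ∧ 2*val ≥ 8
Answer: WP = 3*p + val ≠ 2*j - 1 ∧ 2*val ≥ 8


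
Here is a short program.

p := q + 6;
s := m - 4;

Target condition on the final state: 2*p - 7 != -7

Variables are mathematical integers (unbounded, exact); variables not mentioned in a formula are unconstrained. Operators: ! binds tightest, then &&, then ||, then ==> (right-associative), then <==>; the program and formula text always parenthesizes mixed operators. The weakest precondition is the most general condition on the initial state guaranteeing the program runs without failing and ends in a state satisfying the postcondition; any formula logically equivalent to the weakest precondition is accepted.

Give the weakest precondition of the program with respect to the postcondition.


Working backward. After the program, the postcondition 2*p - 7 != -7 must hold; in canonical form it is 2*p != 0.
Before s := m - 4: 2*p != 0
Before p := q + 6: 2*q != -12
Answer: WP = 2*q != -12


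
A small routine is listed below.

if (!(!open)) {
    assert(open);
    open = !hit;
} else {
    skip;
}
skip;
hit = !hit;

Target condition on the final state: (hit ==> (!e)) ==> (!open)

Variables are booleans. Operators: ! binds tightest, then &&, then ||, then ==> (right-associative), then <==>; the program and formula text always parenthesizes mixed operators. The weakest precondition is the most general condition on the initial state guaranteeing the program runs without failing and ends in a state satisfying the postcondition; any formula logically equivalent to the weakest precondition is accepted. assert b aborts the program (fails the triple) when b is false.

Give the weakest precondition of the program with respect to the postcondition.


Working backward. After the program, (hit ==> (!e)) ==> (!open) must hold.
Before hit := !hit: ((!hit) ==> (!e)) ==> (!open)
Before skip: ((!hit) ==> (!e)) ==> (!open)
Then branch requires open && (((!hit) ==> (!e)) ==> hit); else branch requires ((!hit) ==> (!e)) ==> (!open).
Before the if: (open ==> (open && (((!hit) ==> (!e)) ==> hit))) && ((!open) ==> (((!hit) ==> (!e)) ==> (!open)))
Answer: WP = (open ==> (open && (((!hit) ==> (!e)) ==> hit))) && ((!open) ==> (((!hit) ==> (!e)) ==> (!open)))


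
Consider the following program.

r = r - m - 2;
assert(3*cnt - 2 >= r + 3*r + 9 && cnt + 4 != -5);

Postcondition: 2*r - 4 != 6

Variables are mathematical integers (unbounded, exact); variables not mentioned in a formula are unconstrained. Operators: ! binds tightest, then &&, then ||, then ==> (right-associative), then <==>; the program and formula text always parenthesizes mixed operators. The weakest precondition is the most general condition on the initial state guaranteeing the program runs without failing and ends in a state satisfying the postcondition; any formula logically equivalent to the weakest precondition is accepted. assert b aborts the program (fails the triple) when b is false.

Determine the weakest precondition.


Working backward. After the program, the postcondition 2*r - 4 != 6 must hold; in canonical form it is 2*r != 10.
Before assert 3*cnt - 2 >= r + 3*r + 9 && cnt + 4 != -5: 3*cnt >= 4*r + 11 && cnt != -9 && 2*r != 10
Before r := r - m - 2: 3*cnt + 4*m >= 4*r + 3 && cnt != -9 && 2*r != 2*m + 14
Answer: WP = 3*cnt + 4*m >= 4*r + 3 && cnt != -9 && 2*r != 2*m + 14


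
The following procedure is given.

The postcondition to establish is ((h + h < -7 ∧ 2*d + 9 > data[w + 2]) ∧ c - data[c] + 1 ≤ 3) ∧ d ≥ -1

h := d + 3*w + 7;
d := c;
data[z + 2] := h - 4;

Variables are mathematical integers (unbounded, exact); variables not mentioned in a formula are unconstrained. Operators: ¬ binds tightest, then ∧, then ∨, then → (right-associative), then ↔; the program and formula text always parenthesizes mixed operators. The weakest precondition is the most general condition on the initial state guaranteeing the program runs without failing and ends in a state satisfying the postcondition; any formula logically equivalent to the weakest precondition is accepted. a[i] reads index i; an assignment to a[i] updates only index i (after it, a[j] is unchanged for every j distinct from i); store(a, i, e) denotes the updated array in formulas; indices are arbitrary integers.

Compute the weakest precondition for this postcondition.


Working backward. After the program, the postcondition ((h + h < -7 ∧ 2*d + 9 > data[w + 2]) ∧ c - data[c] + 1 ≤ 3) ∧ d ≥ -1 must hold; in canonical form it is 2*h < -7 ∧ 2*d > data[w + 2] - 9 ∧ c ≤ data[c] + 2 ∧ d ≥ -1.
Before data[z + 2] := h - 4: 2*h < -7 ∧ 2*d > store(data, z + 2, h - 4)[w + 2] - 9 ∧ c ≤ store(data, z + 2, h - 4)[c] + 2 ∧ d ≥ -1
Before d := c: 2*h < -7 ∧ 2*c > store(data, z + 2, h - 4)[w + 2] - 9 ∧ c ≤ store(data, z + 2, h - 4)[c] + 2 ∧ c ≥ -1
Before h := d + 3*w + 7: 2*d + 6*w < -21 ∧ 2*c > store(data, z + 2, d + 3*w + 3)[w + 2] - 9 ∧ c ≤ store(data, z + 2, d + 3*w + 3)[c] + 2 ∧ c ≥ -1
Answer: WP = 2*d + 6*w < -21 ∧ 2*c > store(data, z + 2, d + 3*w + 3)[w + 2] - 9 ∧ c ≤ store(data, z + 2, d + 3*w + 3)[c] + 2 ∧ c ≥ -1


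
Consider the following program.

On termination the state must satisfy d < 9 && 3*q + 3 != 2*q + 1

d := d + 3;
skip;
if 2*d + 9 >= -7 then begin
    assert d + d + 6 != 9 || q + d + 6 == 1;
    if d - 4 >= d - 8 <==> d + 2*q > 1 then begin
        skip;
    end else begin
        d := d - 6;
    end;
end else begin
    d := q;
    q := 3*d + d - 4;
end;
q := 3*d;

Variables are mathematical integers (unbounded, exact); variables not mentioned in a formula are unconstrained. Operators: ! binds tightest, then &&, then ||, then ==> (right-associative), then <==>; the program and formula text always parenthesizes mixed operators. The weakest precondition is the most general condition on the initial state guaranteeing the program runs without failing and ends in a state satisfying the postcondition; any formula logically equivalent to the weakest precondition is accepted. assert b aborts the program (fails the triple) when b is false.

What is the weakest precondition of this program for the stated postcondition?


Working backward. After the program, the postcondition d < 9 && 3*q + 3 != 2*q + 1 must hold; in canonical form it is d < 9 && q != -2.
Before q := 3*d: d < 9 && 3*d != -2
Then branch requires (2*d != 3 || d + q == -5) && (d + 2*q > 1 ==> (d < 9 && 3*d != -2)) && ((!(d + 2*q > 1)) ==> (d < 15 && 3*d != 16)); else branch requires q < 9 && 3*q != -2.
Before the if: (2*d >= -16 ==> ((2*d != 3 || d + q == -5) && (d + 2*q > 1 ==> (d < 9 && 3*d != -2)) && ((!(d + 2*q > 1)) ==> (d < 15 && 3*d != 16)))) && ((!(2*d >= -16)) ==> (q < 9 && 3*q != -2))
Before skip: (2*d >= -16 ==> ((2*d != 3 || d + q == -5) && (d + 2*q > 1 ==> (d < 9 && 3*d != -2)) && ((!(d + 2*q > 1)) ==> (d < 15 && 3*d != 16)))) && ((!(2*d >= -16)) ==> (q < 9 && 3*q != -2))
Before d := d + 3: (2*d >= -22 ==> ((2*d != -3 || d + q == -8) && (d + 2*q > -2 ==> (d < 6 && 3*d != -11)) && ((!(d + 2*q > -2)) ==> (d < 12 && 3*d != 7)))) && ((!(2*d >= -22)) ==> (q < 9 && 3*q != -2))
Answer: WP = (2*d >= -22 ==> ((2*d != -3 || d + q == -8) && (d + 2*q > -2 ==> (d < 6 && 3*d != -11)) && ((!(d + 2*q > -2)) ==> (d < 12 && 3*d != 7)))) && ((!(2*d >= -22)) ==> (q < 9 && 3*q != -2))


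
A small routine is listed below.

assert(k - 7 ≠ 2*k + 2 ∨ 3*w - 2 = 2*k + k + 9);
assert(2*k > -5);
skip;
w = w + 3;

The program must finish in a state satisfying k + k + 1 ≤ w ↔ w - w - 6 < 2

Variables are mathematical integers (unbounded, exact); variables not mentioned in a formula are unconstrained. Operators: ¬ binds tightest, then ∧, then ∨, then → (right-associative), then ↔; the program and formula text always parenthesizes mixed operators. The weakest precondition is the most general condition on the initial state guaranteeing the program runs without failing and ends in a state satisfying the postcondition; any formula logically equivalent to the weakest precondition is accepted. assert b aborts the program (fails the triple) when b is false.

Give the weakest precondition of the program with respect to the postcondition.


Working backward. After the program, the postcondition k + k + 1 ≤ w ↔ w - w - 6 < 2 must hold; in canonical form it is 2*k ≤ w - 1.
Before w := w + 3: 2*k ≤ w + 2
Before skip: 2*k ≤ w + 2
Before assert 2*k > -5: 2*k > -5 ∧ 2*k ≤ w + 2
Before assert k - 7 ≠ 2*k + 2 ∨ 3*w - 2 = 2*k + k + 9: (k ≠ -9 ∨ 3*w = 3*k + 11) ∧ 2*k > -5 ∧ 2*k ≤ w + 2
Answer: WP = (k ≠ -9 ∨ 3*w = 3*k + 11) ∧ 2*k > -5 ∧ 2*k ≤ w + 2


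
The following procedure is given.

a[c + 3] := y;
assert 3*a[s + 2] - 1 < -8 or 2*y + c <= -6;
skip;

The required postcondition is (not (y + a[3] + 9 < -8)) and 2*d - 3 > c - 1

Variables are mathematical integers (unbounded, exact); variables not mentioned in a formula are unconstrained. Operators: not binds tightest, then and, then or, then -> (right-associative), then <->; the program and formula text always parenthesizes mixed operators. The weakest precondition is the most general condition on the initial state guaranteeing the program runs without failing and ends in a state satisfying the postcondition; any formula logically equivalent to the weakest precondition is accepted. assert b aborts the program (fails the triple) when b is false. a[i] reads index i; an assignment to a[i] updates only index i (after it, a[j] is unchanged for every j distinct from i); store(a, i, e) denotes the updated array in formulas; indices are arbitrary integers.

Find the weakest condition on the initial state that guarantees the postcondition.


Working backward. After the program, the postcondition (not (y + a[3] + 9 < -8)) and 2*d - 3 > c - 1 must hold; in canonical form it is (not (a[3] + y < -17)) and 2*d > c + 2.
Before skip: (not (a[3] + y < -17)) and 2*d > c + 2
Before assert 3*a[s + 2] - 1 < -8 or 2*y + c <= -6: (3*a[s + 2] < -7 or c + 2*y <= -6) and (not (a[3] + y < -17)) and 2*d > c + 2
Before a[c + 3] := y: (3*store(a, c + 3, y)[s + 2] < -7 or c + 2*y <= -6) and (not (store(a, c + 3, y)[3] + y < -17)) and 2*d > c + 2
Answer: WP = (3*store(a, c + 3, y)[s + 2] < -7 or c + 2*y <= -6) and (not (store(a, c + 3, y)[3] + y < -17)) and 2*d > c + 2


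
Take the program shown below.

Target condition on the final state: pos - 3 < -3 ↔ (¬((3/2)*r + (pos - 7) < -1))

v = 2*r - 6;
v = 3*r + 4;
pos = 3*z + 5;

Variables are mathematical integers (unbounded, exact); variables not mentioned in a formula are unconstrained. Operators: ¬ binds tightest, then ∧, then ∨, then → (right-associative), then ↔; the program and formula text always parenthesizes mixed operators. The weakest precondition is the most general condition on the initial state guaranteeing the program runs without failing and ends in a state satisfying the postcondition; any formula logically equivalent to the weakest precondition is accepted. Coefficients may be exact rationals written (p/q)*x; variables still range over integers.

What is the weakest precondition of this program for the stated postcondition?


Working backward. After the program, the postcondition pos - 3 < -3 ↔ (¬((3/2)*r + (pos - 7) < -1)) must hold; in canonical form it is pos < 0 ↔ (¬(pos + (3/2)*r < 6)).
Before pos := 3*z + 5: 3*z < -5 ↔ (¬((3/2)*r + 3*z < 1))
Before v := 3*r + 4: 3*z < -5 ↔ (¬((3/2)*r + 3*z < 1))
Before v := 2*r - 6: 3*z < -5 ↔ (¬((3/2)*r + 3*z < 1))
Answer: WP = 3*z < -5 ↔ (¬((3/2)*r + 3*z < 1))


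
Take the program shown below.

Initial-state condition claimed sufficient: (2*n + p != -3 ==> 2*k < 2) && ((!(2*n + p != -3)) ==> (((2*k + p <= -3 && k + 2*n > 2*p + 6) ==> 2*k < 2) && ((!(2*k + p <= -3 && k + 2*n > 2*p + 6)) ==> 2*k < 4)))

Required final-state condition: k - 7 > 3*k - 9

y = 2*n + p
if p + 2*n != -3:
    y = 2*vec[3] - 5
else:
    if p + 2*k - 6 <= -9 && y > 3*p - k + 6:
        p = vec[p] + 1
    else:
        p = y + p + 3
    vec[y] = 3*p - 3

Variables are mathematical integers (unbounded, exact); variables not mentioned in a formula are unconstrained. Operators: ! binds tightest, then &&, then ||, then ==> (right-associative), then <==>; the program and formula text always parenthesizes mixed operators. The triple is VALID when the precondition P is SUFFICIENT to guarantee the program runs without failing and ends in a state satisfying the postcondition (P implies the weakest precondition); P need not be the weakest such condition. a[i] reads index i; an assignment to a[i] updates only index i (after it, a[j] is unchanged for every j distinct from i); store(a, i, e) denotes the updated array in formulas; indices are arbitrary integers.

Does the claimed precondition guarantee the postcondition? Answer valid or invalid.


Working backward. After the program, the postcondition k - 7 > 3*k - 9 must hold; in canonical form it is 2*k < 2.
Then branch requires 2*k < 2; else branch requires ((2*k + p <= -3 && k + y > 3*p + 6) ==> 2*k < 2) && ((!(2*k + p <= -3 && k + y > 3*p + 6)) ==> 2*k < 2).
Before the if: (2*n + p != -3 ==> 2*k < 2) && ((!(2*n + p != -3)) ==> (((2*k + p <= -3 && k + y > 3*p + 6) ==> 2*k < 2) && ((!(2*k + p <= -3 && k + y > 3*p + 6)) ==> 2*k < 2)))
Before y := 2*n + p: (2*n + p != -3 ==> 2*k < 2) && ((!(2*n + p != -3)) ==> (((2*k + p <= -3 && k + 2*n > 2*p + 6) ==> 2*k < 2) && ((!(2*k + p <= -3 && k + 2*n > 2*p + 6)) ==> 2*k < 2)))
The weakest precondition is (2*n + p != -3 ==> 2*k < 2) && ((!(2*n + p != -3)) ==> (((2*k + p <= -3 && k + 2*n > 2*p + 6) ==> 2*k < 2) && ((!(2*k + p <= -3 && k + 2*n > 2*p + 6)) ==> 2*k < 2))).
Check whether (2*n + p != -3 ==> 2*k < 2) && ((!(2*n + p != -3)) ==> (((2*k + p <= -3 && k + 2*n > 2*p + 6) ==> 2*k < 2) && ((!(2*k + p <= -3 && k + 2*n > 2*p + 6)) ==> 2*k < 4))) implies it.
Countermodel: at the initial state k = 1, n = 0, p = -3, the precondition holds but the weakest precondition fails.
Answer: invalid


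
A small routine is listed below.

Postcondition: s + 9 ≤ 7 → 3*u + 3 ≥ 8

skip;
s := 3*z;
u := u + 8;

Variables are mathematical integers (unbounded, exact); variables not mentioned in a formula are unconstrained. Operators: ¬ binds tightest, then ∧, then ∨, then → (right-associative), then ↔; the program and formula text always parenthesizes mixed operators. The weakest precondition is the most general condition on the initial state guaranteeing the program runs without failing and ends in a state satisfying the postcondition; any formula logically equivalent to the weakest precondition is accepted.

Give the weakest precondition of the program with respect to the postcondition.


Working backward. After the program, the postcondition s + 9 ≤ 7 → 3*u + 3 ≥ 8 must hold; in canonical form it is s ≤ -2 → 3*u ≥ 5.
Before u := u + 8: s ≤ -2 → 3*u ≥ -19
Before s := 3*z: 3*z ≤ -2 → 3*u ≥ -19
Before skip: 3*z ≤ -2 → 3*u ≥ -19
Answer: WP = 3*z ≤ -2 → 3*u ≥ -19


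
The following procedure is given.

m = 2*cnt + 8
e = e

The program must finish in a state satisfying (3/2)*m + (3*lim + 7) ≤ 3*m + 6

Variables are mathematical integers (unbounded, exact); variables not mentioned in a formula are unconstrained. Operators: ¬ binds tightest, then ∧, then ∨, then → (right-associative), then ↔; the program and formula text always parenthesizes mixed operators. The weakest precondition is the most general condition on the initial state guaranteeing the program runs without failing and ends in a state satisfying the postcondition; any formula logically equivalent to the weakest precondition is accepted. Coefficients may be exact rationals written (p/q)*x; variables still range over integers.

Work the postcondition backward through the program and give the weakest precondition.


Working backward. After the program, the postcondition (3/2)*m + (3*lim + 7) ≤ 3*m + 6 must hold; in canonical form it is 3*lim ≤ (3/2)*m - 1.
Before e := e: 3*lim ≤ (3/2)*m - 1
Before m := 2*cnt + 8: 3*lim ≤ 3*cnt + 11
Answer: WP = 3*lim ≤ 3*cnt + 11


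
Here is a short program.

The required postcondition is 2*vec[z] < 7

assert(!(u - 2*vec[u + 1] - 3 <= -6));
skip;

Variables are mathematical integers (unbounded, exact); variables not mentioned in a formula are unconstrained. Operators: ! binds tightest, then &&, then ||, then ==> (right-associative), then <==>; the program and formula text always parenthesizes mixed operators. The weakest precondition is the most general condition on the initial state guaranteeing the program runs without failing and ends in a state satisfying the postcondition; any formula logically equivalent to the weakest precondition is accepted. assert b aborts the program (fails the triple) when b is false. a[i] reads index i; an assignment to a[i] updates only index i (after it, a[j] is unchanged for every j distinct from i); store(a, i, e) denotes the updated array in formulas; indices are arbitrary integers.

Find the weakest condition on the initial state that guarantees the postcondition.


Working backward. After the program, 2*vec[z] < 7 must hold.
Before skip: 2*vec[z] < 7
Before assert !(u - 2*vec[u + 1] - 3 <= -6): (!(u <= 2*vec[u + 1] - 3)) && 2*vec[z] < 7
Answer: WP = (!(u <= 2*vec[u + 1] - 3)) && 2*vec[z] < 7


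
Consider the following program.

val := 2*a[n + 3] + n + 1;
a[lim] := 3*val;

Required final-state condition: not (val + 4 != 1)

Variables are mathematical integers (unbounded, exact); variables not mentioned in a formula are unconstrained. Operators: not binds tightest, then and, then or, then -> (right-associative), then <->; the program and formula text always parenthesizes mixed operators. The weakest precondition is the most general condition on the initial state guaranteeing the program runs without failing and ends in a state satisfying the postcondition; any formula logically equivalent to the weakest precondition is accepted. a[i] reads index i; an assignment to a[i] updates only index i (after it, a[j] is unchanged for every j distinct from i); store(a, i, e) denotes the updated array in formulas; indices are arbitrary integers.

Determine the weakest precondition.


Working backward. After the program, the postcondition not (val + 4 != 1) must hold; in canonical form it is not (val != -3).
Before a[lim] := 3*val: not (val != -3)
Before val := 2*a[n + 3] + n + 1: not (2*a[n + 3] + n != -4)
Answer: WP = not (2*a[n + 3] + n != -4)


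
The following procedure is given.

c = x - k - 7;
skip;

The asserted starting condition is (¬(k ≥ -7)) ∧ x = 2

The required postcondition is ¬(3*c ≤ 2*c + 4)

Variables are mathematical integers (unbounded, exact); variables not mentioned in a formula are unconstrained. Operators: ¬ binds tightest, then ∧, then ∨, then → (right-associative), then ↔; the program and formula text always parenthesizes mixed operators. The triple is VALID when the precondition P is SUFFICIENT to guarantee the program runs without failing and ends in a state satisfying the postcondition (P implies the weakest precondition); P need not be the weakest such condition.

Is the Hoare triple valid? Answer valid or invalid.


Working backward. After the program, the postcondition ¬(3*c ≤ 2*c + 4) must hold; in canonical form it is ¬(c ≤ 4).
Before skip: ¬(c ≤ 4)
Before c := x - k - 7: ¬(x ≤ k + 11)
The weakest precondition is ¬(x ≤ k + 11).
Check whether (¬(k ≥ -7)) ∧ x = 2 implies it.
Countermodel: at the initial state k = -9, x = 2, the precondition holds but the weakest precondition fails.
Answer: invalid
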